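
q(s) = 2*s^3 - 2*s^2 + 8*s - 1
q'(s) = 6*s^2 - 4*s + 8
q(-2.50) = -64.75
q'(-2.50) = 55.50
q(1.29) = 10.29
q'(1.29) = 12.82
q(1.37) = 11.35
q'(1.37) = 13.78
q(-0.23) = -2.97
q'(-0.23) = 9.24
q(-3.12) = -106.17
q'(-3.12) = 78.89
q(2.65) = 43.37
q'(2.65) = 39.54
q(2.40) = 34.33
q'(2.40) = 32.96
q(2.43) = 35.33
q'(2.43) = 33.71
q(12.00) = 3263.00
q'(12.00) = 824.00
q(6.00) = 407.00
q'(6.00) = 200.00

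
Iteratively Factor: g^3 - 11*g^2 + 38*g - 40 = (g - 5)*(g^2 - 6*g + 8) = (g - 5)*(g - 4)*(g - 2)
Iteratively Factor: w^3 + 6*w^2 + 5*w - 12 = (w + 3)*(w^2 + 3*w - 4) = (w + 3)*(w + 4)*(w - 1)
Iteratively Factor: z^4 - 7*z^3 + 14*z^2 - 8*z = (z - 1)*(z^3 - 6*z^2 + 8*z) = (z - 2)*(z - 1)*(z^2 - 4*z) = (z - 4)*(z - 2)*(z - 1)*(z)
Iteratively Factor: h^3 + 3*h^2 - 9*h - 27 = (h - 3)*(h^2 + 6*h + 9) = (h - 3)*(h + 3)*(h + 3)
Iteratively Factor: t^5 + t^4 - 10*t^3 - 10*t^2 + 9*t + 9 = (t - 1)*(t^4 + 2*t^3 - 8*t^2 - 18*t - 9) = (t - 1)*(t + 1)*(t^3 + t^2 - 9*t - 9) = (t - 1)*(t + 1)*(t + 3)*(t^2 - 2*t - 3) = (t - 3)*(t - 1)*(t + 1)*(t + 3)*(t + 1)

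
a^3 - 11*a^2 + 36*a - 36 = (a - 6)*(a - 3)*(a - 2)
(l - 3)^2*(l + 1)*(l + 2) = l^4 - 3*l^3 - 7*l^2 + 15*l + 18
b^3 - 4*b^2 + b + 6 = (b - 3)*(b - 2)*(b + 1)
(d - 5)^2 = d^2 - 10*d + 25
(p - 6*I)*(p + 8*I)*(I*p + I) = I*p^3 - 2*p^2 + I*p^2 - 2*p + 48*I*p + 48*I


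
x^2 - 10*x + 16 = (x - 8)*(x - 2)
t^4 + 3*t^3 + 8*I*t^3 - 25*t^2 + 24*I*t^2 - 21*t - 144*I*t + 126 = (t - 3)*(t + 6)*(t + I)*(t + 7*I)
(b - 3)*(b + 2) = b^2 - b - 6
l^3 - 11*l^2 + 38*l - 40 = (l - 5)*(l - 4)*(l - 2)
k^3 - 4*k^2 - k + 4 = (k - 4)*(k - 1)*(k + 1)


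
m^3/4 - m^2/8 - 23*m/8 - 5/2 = (m/4 + 1/4)*(m - 4)*(m + 5/2)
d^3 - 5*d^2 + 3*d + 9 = (d - 3)^2*(d + 1)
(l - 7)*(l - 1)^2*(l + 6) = l^4 - 3*l^3 - 39*l^2 + 83*l - 42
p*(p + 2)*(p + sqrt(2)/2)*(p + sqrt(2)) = p^4 + 2*p^3 + 3*sqrt(2)*p^3/2 + p^2 + 3*sqrt(2)*p^2 + 2*p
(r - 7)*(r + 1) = r^2 - 6*r - 7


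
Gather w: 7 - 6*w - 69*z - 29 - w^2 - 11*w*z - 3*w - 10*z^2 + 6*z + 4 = -w^2 + w*(-11*z - 9) - 10*z^2 - 63*z - 18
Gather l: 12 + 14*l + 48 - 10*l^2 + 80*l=-10*l^2 + 94*l + 60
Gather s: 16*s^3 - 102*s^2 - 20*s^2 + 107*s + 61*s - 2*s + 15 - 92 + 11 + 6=16*s^3 - 122*s^2 + 166*s - 60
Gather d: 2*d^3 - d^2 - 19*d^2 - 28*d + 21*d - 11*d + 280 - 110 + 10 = 2*d^3 - 20*d^2 - 18*d + 180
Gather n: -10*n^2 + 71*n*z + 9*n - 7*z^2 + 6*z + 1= -10*n^2 + n*(71*z + 9) - 7*z^2 + 6*z + 1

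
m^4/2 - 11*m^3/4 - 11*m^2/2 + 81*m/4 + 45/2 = (m/2 + 1/2)*(m - 6)*(m - 3)*(m + 5/2)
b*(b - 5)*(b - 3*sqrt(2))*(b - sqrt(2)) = b^4 - 4*sqrt(2)*b^3 - 5*b^3 + 6*b^2 + 20*sqrt(2)*b^2 - 30*b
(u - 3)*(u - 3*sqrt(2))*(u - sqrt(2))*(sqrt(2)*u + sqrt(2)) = sqrt(2)*u^4 - 8*u^3 - 2*sqrt(2)*u^3 + 3*sqrt(2)*u^2 + 16*u^2 - 12*sqrt(2)*u + 24*u - 18*sqrt(2)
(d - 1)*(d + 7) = d^2 + 6*d - 7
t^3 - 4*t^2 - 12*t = t*(t - 6)*(t + 2)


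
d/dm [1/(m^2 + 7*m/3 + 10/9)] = 27*(-6*m - 7)/(9*m^2 + 21*m + 10)^2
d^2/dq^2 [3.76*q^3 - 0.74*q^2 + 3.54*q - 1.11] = 22.56*q - 1.48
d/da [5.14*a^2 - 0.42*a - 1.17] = 10.28*a - 0.42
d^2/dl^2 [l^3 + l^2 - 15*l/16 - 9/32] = 6*l + 2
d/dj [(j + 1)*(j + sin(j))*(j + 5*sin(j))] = (j + 1)*(j + sin(j))*(5*cos(j) + 1) + (j + 1)*(j + 5*sin(j))*(cos(j) + 1) + (j + sin(j))*(j + 5*sin(j))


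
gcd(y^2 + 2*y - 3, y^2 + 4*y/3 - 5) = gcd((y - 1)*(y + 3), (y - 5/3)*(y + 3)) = y + 3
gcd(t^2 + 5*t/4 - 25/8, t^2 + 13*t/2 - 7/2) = 1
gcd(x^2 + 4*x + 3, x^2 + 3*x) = x + 3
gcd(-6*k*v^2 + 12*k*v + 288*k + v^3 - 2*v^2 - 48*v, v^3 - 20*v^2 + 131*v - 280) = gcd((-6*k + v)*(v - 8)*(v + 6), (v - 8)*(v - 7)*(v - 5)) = v - 8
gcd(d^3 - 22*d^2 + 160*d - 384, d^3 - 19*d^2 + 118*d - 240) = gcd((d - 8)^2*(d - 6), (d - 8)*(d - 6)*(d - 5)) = d^2 - 14*d + 48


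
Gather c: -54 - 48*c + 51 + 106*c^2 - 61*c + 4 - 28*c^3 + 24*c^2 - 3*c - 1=-28*c^3 + 130*c^2 - 112*c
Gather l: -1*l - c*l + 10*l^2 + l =-c*l + 10*l^2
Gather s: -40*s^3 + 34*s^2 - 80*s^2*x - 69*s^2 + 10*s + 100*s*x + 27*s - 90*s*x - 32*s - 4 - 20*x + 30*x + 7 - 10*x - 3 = -40*s^3 + s^2*(-80*x - 35) + s*(10*x + 5)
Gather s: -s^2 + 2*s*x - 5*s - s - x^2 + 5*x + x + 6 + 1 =-s^2 + s*(2*x - 6) - x^2 + 6*x + 7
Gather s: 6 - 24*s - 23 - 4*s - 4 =-28*s - 21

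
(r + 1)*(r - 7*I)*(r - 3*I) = r^3 + r^2 - 10*I*r^2 - 21*r - 10*I*r - 21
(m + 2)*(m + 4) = m^2 + 6*m + 8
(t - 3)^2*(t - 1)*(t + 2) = t^4 - 5*t^3 + t^2 + 21*t - 18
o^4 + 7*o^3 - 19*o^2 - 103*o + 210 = (o - 3)*(o - 2)*(o + 5)*(o + 7)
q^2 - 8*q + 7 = (q - 7)*(q - 1)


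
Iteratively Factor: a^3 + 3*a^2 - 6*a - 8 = (a + 4)*(a^2 - a - 2) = (a - 2)*(a + 4)*(a + 1)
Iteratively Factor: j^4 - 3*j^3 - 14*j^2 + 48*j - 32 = (j - 2)*(j^3 - j^2 - 16*j + 16) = (j - 2)*(j - 1)*(j^2 - 16) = (j - 4)*(j - 2)*(j - 1)*(j + 4)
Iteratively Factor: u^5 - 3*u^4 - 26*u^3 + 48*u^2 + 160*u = (u - 5)*(u^4 + 2*u^3 - 16*u^2 - 32*u) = u*(u - 5)*(u^3 + 2*u^2 - 16*u - 32) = u*(u - 5)*(u - 4)*(u^2 + 6*u + 8) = u*(u - 5)*(u - 4)*(u + 2)*(u + 4)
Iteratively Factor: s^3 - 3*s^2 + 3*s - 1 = (s - 1)*(s^2 - 2*s + 1) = (s - 1)^2*(s - 1)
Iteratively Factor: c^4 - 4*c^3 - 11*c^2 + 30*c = (c + 3)*(c^3 - 7*c^2 + 10*c) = (c - 2)*(c + 3)*(c^2 - 5*c) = c*(c - 2)*(c + 3)*(c - 5)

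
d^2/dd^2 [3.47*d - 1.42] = 0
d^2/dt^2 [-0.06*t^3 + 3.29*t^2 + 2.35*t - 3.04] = 6.58 - 0.36*t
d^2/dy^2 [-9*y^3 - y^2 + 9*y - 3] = -54*y - 2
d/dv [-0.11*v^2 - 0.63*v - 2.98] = -0.22*v - 0.63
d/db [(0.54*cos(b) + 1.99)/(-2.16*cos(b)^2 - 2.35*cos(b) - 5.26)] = (1.1664*sin(b)^2 - 8.5968*cos(b) - 3.0025)*sin(b)/(2.16*cos(b)^2 + 2.35*cos(b) + 5.26)^2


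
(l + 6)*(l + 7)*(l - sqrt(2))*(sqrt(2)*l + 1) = sqrt(2)*l^4 - l^3 + 13*sqrt(2)*l^3 - 13*l^2 + 41*sqrt(2)*l^2 - 42*l - 13*sqrt(2)*l - 42*sqrt(2)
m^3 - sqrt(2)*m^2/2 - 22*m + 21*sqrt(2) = (m - 3*sqrt(2))*(m - sqrt(2))*(m + 7*sqrt(2)/2)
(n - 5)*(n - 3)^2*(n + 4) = n^4 - 7*n^3 - 5*n^2 + 111*n - 180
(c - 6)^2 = c^2 - 12*c + 36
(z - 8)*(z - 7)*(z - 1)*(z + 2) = z^4 - 14*z^3 + 39*z^2 + 86*z - 112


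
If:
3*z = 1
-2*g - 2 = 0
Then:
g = -1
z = 1/3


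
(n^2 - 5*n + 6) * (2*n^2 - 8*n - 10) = 2*n^4 - 18*n^3 + 42*n^2 + 2*n - 60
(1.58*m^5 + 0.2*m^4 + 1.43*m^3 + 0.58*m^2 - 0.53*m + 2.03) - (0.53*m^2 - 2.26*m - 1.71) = 1.58*m^5 + 0.2*m^4 + 1.43*m^3 + 0.0499999999999999*m^2 + 1.73*m + 3.74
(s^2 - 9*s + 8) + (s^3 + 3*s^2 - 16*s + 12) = s^3 + 4*s^2 - 25*s + 20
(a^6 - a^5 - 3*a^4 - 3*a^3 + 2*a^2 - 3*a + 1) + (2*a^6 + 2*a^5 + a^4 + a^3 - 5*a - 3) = 3*a^6 + a^5 - 2*a^4 - 2*a^3 + 2*a^2 - 8*a - 2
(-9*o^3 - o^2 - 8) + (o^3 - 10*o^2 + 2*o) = -8*o^3 - 11*o^2 + 2*o - 8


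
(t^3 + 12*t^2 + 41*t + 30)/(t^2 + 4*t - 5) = (t^2 + 7*t + 6)/(t - 1)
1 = 1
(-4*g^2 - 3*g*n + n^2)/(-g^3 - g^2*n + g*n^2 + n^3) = (4*g - n)/(g^2 - n^2)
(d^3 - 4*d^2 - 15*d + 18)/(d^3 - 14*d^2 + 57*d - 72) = (d^3 - 4*d^2 - 15*d + 18)/(d^3 - 14*d^2 + 57*d - 72)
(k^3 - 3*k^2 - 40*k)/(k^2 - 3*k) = (k^2 - 3*k - 40)/(k - 3)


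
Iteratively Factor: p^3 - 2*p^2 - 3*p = (p - 3)*(p^2 + p) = (p - 3)*(p + 1)*(p)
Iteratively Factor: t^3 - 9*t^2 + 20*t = (t - 5)*(t^2 - 4*t) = (t - 5)*(t - 4)*(t)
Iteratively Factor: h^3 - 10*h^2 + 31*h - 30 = (h - 3)*(h^2 - 7*h + 10) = (h - 3)*(h - 2)*(h - 5)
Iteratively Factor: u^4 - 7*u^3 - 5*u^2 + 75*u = (u - 5)*(u^3 - 2*u^2 - 15*u) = (u - 5)*(u + 3)*(u^2 - 5*u) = (u - 5)^2*(u + 3)*(u)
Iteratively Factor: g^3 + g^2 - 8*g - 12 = (g + 2)*(g^2 - g - 6) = (g + 2)^2*(g - 3)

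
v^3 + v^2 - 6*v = v*(v - 2)*(v + 3)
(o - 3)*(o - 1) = o^2 - 4*o + 3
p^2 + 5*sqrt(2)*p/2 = p*(p + 5*sqrt(2)/2)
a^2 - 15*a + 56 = (a - 8)*(a - 7)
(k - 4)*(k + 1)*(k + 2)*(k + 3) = k^4 + 2*k^3 - 13*k^2 - 38*k - 24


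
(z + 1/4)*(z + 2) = z^2 + 9*z/4 + 1/2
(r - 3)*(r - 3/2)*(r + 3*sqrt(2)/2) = r^3 - 9*r^2/2 + 3*sqrt(2)*r^2/2 - 27*sqrt(2)*r/4 + 9*r/2 + 27*sqrt(2)/4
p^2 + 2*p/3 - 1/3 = (p - 1/3)*(p + 1)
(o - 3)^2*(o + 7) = o^3 + o^2 - 33*o + 63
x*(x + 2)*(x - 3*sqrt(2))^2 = x^4 - 6*sqrt(2)*x^3 + 2*x^3 - 12*sqrt(2)*x^2 + 18*x^2 + 36*x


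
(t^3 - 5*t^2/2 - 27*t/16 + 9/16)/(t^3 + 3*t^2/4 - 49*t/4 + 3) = (t + 3/4)/(t + 4)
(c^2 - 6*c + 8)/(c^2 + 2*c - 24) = (c - 2)/(c + 6)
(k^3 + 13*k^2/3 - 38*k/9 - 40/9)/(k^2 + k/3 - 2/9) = (3*k^2 + 11*k - 20)/(3*k - 1)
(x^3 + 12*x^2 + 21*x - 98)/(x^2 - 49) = (x^2 + 5*x - 14)/(x - 7)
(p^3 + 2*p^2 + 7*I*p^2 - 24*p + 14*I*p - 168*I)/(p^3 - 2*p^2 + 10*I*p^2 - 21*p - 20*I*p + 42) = (p^2 + 2*p - 24)/(p^2 + p*(-2 + 3*I) - 6*I)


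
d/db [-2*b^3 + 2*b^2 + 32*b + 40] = -6*b^2 + 4*b + 32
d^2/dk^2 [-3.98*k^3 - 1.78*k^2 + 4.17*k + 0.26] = -23.88*k - 3.56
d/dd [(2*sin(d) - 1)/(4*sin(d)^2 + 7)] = 2*(-4*sin(d)^2 + 4*sin(d) + 7)*cos(d)/(4*sin(d)^2 + 7)^2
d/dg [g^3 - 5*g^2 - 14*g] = 3*g^2 - 10*g - 14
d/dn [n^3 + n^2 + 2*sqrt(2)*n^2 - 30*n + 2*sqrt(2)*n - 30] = 3*n^2 + 2*n + 4*sqrt(2)*n - 30 + 2*sqrt(2)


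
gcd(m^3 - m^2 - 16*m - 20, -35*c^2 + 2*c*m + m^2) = 1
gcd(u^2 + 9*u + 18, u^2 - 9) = u + 3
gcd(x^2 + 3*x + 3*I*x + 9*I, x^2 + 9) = x + 3*I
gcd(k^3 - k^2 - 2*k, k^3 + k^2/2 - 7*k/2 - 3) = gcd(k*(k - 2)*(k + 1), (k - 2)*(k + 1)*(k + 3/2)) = k^2 - k - 2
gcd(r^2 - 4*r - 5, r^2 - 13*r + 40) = r - 5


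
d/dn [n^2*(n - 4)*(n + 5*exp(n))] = n*(5*n^2*exp(n) + 4*n^2 - 5*n*exp(n) - 12*n - 40*exp(n))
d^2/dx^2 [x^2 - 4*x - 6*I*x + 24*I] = 2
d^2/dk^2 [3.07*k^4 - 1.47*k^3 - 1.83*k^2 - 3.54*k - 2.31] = 36.84*k^2 - 8.82*k - 3.66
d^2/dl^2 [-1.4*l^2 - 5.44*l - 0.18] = -2.80000000000000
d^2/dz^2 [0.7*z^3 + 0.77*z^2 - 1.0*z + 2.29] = 4.2*z + 1.54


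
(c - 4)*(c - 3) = c^2 - 7*c + 12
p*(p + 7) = p^2 + 7*p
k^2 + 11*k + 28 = (k + 4)*(k + 7)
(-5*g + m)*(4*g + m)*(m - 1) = -20*g^2*m + 20*g^2 - g*m^2 + g*m + m^3 - m^2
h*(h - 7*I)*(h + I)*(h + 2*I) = h^4 - 4*I*h^3 + 19*h^2 + 14*I*h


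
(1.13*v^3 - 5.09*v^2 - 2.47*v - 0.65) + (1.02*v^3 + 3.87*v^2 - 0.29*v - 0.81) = 2.15*v^3 - 1.22*v^2 - 2.76*v - 1.46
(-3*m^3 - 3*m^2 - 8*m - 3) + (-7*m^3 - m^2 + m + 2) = -10*m^3 - 4*m^2 - 7*m - 1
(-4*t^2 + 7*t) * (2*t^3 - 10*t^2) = -8*t^5 + 54*t^4 - 70*t^3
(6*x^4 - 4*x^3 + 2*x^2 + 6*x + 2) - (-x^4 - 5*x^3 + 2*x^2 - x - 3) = 7*x^4 + x^3 + 7*x + 5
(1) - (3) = -2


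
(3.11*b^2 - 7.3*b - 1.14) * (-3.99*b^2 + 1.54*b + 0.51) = -12.4089*b^4 + 33.9164*b^3 - 5.1073*b^2 - 5.4786*b - 0.5814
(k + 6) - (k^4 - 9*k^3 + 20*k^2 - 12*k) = -k^4 + 9*k^3 - 20*k^2 + 13*k + 6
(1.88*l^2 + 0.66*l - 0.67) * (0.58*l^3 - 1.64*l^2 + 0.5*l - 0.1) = 1.0904*l^5 - 2.7004*l^4 - 0.531*l^3 + 1.2408*l^2 - 0.401*l + 0.067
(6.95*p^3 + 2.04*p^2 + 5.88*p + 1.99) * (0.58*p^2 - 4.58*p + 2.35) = 4.031*p^5 - 30.6478*p^4 + 10.3997*p^3 - 20.9822*p^2 + 4.7038*p + 4.6765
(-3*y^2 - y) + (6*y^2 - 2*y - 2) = 3*y^2 - 3*y - 2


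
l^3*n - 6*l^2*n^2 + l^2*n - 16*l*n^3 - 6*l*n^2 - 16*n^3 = (l - 8*n)*(l + 2*n)*(l*n + n)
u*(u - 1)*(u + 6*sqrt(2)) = u^3 - u^2 + 6*sqrt(2)*u^2 - 6*sqrt(2)*u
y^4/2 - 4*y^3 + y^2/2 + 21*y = y*(y/2 + 1)*(y - 7)*(y - 3)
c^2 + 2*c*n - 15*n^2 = (c - 3*n)*(c + 5*n)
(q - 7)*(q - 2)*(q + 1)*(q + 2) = q^4 - 6*q^3 - 11*q^2 + 24*q + 28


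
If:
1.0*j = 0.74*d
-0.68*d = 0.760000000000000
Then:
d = -1.12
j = -0.83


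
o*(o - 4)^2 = o^3 - 8*o^2 + 16*o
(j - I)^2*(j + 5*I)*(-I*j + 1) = -I*j^4 + 4*j^3 - 6*I*j^2 + 4*j - 5*I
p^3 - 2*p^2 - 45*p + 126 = (p - 6)*(p - 3)*(p + 7)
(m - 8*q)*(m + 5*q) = m^2 - 3*m*q - 40*q^2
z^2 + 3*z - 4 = (z - 1)*(z + 4)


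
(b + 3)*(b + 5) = b^2 + 8*b + 15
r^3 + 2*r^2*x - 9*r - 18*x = (r - 3)*(r + 3)*(r + 2*x)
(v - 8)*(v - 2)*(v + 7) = v^3 - 3*v^2 - 54*v + 112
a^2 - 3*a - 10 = (a - 5)*(a + 2)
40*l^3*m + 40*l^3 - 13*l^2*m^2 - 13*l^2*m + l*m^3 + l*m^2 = (-8*l + m)*(-5*l + m)*(l*m + l)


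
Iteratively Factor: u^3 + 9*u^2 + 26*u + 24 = (u + 2)*(u^2 + 7*u + 12) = (u + 2)*(u + 3)*(u + 4)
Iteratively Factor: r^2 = (r)*(r)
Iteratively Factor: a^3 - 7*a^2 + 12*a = (a)*(a^2 - 7*a + 12) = a*(a - 3)*(a - 4)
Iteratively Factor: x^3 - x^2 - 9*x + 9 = (x + 3)*(x^2 - 4*x + 3) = (x - 1)*(x + 3)*(x - 3)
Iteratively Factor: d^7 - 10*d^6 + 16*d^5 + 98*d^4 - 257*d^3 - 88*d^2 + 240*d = (d - 1)*(d^6 - 9*d^5 + 7*d^4 + 105*d^3 - 152*d^2 - 240*d) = (d - 4)*(d - 1)*(d^5 - 5*d^4 - 13*d^3 + 53*d^2 + 60*d) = (d - 4)^2*(d - 1)*(d^4 - d^3 - 17*d^2 - 15*d) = d*(d - 4)^2*(d - 1)*(d^3 - d^2 - 17*d - 15) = d*(d - 4)^2*(d - 1)*(d + 3)*(d^2 - 4*d - 5) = d*(d - 4)^2*(d - 1)*(d + 1)*(d + 3)*(d - 5)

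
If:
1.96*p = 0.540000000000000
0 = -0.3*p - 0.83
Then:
No Solution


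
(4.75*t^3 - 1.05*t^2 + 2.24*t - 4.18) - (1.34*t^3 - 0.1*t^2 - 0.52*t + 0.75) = 3.41*t^3 - 0.95*t^2 + 2.76*t - 4.93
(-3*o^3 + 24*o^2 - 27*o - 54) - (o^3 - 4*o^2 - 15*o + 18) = -4*o^3 + 28*o^2 - 12*o - 72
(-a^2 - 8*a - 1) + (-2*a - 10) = -a^2 - 10*a - 11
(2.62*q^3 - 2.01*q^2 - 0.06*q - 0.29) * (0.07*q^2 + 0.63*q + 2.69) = 0.1834*q^5 + 1.5099*q^4 + 5.7773*q^3 - 5.465*q^2 - 0.3441*q - 0.7801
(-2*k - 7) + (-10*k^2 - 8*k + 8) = -10*k^2 - 10*k + 1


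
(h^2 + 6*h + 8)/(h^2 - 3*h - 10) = (h + 4)/(h - 5)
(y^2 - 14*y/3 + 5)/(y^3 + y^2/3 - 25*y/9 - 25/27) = 9*(y - 3)/(9*y^2 + 18*y + 5)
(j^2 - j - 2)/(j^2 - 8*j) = (j^2 - j - 2)/(j*(j - 8))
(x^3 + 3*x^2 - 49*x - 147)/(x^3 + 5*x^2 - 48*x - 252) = (x^2 + 10*x + 21)/(x^2 + 12*x + 36)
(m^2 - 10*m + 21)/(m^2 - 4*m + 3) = (m - 7)/(m - 1)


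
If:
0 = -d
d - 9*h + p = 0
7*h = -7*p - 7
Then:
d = 0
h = -1/10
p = -9/10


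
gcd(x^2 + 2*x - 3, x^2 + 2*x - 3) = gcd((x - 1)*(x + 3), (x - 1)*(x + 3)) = x^2 + 2*x - 3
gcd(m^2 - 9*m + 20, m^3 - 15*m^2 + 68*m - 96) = m - 4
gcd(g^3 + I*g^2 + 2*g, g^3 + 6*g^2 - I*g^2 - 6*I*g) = g^2 - I*g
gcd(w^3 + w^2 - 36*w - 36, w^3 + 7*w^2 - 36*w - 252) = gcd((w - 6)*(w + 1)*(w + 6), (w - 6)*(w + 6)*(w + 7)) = w^2 - 36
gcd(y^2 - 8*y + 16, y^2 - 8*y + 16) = y^2 - 8*y + 16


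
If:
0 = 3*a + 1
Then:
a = -1/3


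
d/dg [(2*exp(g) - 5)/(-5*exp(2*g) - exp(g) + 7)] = ((2*exp(g) - 5)*(10*exp(g) + 1) - 10*exp(2*g) - 2*exp(g) + 14)*exp(g)/(5*exp(2*g) + exp(g) - 7)^2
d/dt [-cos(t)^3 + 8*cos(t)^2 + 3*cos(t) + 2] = -3*sin(t)^3 - 16*sin(t)*cos(t)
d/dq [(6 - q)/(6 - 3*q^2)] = (q^2 - 2*q*(q - 6) - 2)/(3*(q^2 - 2)^2)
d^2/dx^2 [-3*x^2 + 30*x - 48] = -6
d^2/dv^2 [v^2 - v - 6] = 2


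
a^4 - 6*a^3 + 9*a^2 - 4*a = a*(a - 4)*(a - 1)^2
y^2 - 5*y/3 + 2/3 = (y - 1)*(y - 2/3)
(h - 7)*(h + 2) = h^2 - 5*h - 14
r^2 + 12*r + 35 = (r + 5)*(r + 7)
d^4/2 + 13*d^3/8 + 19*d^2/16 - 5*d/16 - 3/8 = (d/2 + 1)*(d - 1/2)*(d + 3/4)*(d + 1)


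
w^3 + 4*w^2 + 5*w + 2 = (w + 1)^2*(w + 2)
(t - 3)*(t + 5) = t^2 + 2*t - 15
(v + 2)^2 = v^2 + 4*v + 4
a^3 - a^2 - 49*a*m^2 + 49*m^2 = (a - 1)*(a - 7*m)*(a + 7*m)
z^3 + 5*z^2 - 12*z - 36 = (z - 3)*(z + 2)*(z + 6)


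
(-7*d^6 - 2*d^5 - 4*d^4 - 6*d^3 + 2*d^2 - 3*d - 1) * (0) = 0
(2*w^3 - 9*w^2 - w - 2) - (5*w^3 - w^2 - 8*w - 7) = -3*w^3 - 8*w^2 + 7*w + 5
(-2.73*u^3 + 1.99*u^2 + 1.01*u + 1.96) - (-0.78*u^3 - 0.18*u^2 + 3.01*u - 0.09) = -1.95*u^3 + 2.17*u^2 - 2.0*u + 2.05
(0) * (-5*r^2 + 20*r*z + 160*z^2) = 0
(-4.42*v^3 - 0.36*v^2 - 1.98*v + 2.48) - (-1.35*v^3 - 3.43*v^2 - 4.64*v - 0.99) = -3.07*v^3 + 3.07*v^2 + 2.66*v + 3.47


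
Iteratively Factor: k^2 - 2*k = (k - 2)*(k)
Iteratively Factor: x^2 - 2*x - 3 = (x - 3)*(x + 1)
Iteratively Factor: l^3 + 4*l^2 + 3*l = (l + 1)*(l^2 + 3*l) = (l + 1)*(l + 3)*(l)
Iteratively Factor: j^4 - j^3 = (j - 1)*(j^3) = j*(j - 1)*(j^2) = j^2*(j - 1)*(j)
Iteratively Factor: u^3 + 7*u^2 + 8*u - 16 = (u + 4)*(u^2 + 3*u - 4) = (u - 1)*(u + 4)*(u + 4)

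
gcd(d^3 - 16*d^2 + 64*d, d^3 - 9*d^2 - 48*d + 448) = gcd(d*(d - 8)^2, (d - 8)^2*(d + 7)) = d^2 - 16*d + 64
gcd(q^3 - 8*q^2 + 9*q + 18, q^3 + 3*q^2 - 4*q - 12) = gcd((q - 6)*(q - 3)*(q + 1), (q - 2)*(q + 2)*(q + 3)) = 1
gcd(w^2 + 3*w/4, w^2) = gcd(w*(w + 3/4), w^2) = w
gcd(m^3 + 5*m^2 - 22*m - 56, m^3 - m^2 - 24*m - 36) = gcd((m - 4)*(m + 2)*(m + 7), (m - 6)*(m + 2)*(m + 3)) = m + 2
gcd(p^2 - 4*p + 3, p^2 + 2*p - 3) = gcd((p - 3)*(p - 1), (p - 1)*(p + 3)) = p - 1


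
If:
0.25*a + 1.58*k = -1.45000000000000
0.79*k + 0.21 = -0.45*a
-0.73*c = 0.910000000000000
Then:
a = 1.58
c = -1.25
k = -1.17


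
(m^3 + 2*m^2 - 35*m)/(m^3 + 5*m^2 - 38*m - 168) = m*(m - 5)/(m^2 - 2*m - 24)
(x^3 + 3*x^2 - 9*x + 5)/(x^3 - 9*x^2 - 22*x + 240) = (x^2 - 2*x + 1)/(x^2 - 14*x + 48)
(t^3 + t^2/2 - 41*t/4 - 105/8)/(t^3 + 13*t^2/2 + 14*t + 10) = (t^2 - 2*t - 21/4)/(t^2 + 4*t + 4)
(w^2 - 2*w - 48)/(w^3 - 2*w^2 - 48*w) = 1/w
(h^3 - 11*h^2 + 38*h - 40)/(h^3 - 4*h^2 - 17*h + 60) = (h^2 - 6*h + 8)/(h^2 + h - 12)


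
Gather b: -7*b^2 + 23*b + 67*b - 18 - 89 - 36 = -7*b^2 + 90*b - 143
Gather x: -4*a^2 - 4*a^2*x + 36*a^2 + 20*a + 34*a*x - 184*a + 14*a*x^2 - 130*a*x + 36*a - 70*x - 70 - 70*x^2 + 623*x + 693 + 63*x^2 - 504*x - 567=32*a^2 - 128*a + x^2*(14*a - 7) + x*(-4*a^2 - 96*a + 49) + 56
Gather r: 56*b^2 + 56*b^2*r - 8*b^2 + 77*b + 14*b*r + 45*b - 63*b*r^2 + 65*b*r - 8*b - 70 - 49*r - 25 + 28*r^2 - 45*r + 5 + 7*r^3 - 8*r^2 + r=48*b^2 + 114*b + 7*r^3 + r^2*(20 - 63*b) + r*(56*b^2 + 79*b - 93) - 90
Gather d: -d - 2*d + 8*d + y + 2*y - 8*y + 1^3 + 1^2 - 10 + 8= 5*d - 5*y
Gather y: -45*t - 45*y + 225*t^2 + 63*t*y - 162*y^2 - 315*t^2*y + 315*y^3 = 225*t^2 - 45*t + 315*y^3 - 162*y^2 + y*(-315*t^2 + 63*t - 45)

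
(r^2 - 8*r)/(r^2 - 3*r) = (r - 8)/(r - 3)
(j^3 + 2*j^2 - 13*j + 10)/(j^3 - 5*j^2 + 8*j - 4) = (j + 5)/(j - 2)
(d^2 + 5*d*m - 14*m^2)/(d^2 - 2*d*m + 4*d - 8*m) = (d + 7*m)/(d + 4)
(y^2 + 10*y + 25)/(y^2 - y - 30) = (y + 5)/(y - 6)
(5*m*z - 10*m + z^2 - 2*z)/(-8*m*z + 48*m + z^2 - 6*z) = (-5*m*z + 10*m - z^2 + 2*z)/(8*m*z - 48*m - z^2 + 6*z)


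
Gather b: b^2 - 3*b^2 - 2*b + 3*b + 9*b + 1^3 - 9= -2*b^2 + 10*b - 8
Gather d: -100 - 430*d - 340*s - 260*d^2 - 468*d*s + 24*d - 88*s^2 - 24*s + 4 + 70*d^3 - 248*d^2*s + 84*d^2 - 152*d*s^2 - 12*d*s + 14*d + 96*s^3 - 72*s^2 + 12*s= 70*d^3 + d^2*(-248*s - 176) + d*(-152*s^2 - 480*s - 392) + 96*s^3 - 160*s^2 - 352*s - 96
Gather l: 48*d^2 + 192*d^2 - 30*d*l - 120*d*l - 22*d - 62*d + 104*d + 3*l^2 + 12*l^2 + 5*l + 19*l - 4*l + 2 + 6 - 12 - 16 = 240*d^2 + 20*d + 15*l^2 + l*(20 - 150*d) - 20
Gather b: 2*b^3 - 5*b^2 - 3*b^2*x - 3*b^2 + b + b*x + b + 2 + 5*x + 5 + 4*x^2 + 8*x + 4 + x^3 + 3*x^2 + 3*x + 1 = 2*b^3 + b^2*(-3*x - 8) + b*(x + 2) + x^3 + 7*x^2 + 16*x + 12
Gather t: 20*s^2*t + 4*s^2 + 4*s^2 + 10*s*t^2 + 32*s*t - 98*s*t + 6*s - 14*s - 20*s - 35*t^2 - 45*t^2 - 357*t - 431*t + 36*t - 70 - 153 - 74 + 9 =8*s^2 - 28*s + t^2*(10*s - 80) + t*(20*s^2 - 66*s - 752) - 288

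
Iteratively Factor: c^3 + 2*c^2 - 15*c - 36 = (c - 4)*(c^2 + 6*c + 9) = (c - 4)*(c + 3)*(c + 3)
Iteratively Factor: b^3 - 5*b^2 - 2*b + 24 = (b - 4)*(b^2 - b - 6) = (b - 4)*(b + 2)*(b - 3)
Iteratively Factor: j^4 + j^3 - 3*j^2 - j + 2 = (j + 1)*(j^3 - 3*j + 2) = (j + 1)*(j + 2)*(j^2 - 2*j + 1) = (j - 1)*(j + 1)*(j + 2)*(j - 1)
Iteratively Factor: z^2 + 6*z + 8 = (z + 4)*(z + 2)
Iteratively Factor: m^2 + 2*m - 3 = (m - 1)*(m + 3)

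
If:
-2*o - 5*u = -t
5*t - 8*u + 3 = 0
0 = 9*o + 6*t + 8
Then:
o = -46/57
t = -7/57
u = 17/57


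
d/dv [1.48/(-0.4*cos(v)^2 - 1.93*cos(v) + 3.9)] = -(1.184*cos(v) + 2.8564)*sin(v)/(0.4*cos(v)^2 + 1.93*cos(v) - 3.9)^2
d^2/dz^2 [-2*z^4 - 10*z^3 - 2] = 12*z*(-2*z - 5)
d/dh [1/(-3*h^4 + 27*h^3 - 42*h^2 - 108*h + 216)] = (4*h^3 - 27*h^2 + 28*h + 36)/(3*(h^4 - 9*h^3 + 14*h^2 + 36*h - 72)^2)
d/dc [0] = 0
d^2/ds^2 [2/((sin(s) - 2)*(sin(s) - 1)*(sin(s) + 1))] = (-18*(1 - cos(s)^2)^2 - 44*sin(s)*cos(s)^2 + 48*sin(s) + 22*cos(s)^2 - 42)/((sin(s) - 2)^3*cos(s)^4)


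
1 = 1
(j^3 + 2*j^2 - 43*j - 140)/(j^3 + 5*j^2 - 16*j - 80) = (j - 7)/(j - 4)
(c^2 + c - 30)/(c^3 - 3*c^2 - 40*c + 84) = (c - 5)/(c^2 - 9*c + 14)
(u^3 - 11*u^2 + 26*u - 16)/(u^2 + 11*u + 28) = (u^3 - 11*u^2 + 26*u - 16)/(u^2 + 11*u + 28)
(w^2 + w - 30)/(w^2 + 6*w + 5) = (w^2 + w - 30)/(w^2 + 6*w + 5)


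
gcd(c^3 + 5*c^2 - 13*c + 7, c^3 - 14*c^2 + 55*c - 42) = c - 1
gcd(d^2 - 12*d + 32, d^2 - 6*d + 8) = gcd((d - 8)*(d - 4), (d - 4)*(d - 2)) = d - 4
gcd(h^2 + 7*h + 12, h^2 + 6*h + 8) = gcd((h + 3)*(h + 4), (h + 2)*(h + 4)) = h + 4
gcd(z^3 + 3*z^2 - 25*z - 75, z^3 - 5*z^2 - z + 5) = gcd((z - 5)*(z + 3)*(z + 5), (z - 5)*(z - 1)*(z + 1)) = z - 5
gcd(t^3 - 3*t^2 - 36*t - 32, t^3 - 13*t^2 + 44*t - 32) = t - 8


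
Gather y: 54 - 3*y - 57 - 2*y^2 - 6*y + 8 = -2*y^2 - 9*y + 5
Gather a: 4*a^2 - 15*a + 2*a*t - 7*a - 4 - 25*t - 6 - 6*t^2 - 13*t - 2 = 4*a^2 + a*(2*t - 22) - 6*t^2 - 38*t - 12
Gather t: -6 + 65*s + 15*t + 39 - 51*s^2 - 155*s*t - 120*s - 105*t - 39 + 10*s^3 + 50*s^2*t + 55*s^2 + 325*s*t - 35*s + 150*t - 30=10*s^3 + 4*s^2 - 90*s + t*(50*s^2 + 170*s + 60) - 36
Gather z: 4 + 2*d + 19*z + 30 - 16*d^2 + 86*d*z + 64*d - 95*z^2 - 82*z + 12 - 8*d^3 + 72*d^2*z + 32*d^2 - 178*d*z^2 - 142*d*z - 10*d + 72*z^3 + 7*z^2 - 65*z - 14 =-8*d^3 + 16*d^2 + 56*d + 72*z^3 + z^2*(-178*d - 88) + z*(72*d^2 - 56*d - 128) + 32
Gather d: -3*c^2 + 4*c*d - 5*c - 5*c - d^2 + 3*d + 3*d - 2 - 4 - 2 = -3*c^2 - 10*c - d^2 + d*(4*c + 6) - 8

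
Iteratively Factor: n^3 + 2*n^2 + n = (n)*(n^2 + 2*n + 1) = n*(n + 1)*(n + 1)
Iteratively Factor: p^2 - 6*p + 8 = (p - 4)*(p - 2)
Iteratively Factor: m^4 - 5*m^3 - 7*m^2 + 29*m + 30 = (m + 2)*(m^3 - 7*m^2 + 7*m + 15) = (m - 5)*(m + 2)*(m^2 - 2*m - 3) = (m - 5)*(m - 3)*(m + 2)*(m + 1)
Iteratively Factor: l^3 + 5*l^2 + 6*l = (l + 3)*(l^2 + 2*l) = (l + 2)*(l + 3)*(l)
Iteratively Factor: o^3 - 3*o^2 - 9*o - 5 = (o + 1)*(o^2 - 4*o - 5) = (o - 5)*(o + 1)*(o + 1)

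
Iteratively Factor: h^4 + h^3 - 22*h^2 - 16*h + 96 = (h - 4)*(h^3 + 5*h^2 - 2*h - 24) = (h - 4)*(h + 3)*(h^2 + 2*h - 8) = (h - 4)*(h + 3)*(h + 4)*(h - 2)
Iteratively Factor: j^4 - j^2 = (j)*(j^3 - j) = j*(j + 1)*(j^2 - j) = j*(j - 1)*(j + 1)*(j)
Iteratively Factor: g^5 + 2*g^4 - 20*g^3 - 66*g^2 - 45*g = (g - 5)*(g^4 + 7*g^3 + 15*g^2 + 9*g) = (g - 5)*(g + 3)*(g^3 + 4*g^2 + 3*g) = (g - 5)*(g + 3)^2*(g^2 + g) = g*(g - 5)*(g + 3)^2*(g + 1)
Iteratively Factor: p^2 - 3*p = (p - 3)*(p)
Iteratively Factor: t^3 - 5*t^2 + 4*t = (t - 1)*(t^2 - 4*t) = (t - 4)*(t - 1)*(t)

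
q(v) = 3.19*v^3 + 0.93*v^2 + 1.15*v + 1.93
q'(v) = 9.57*v^2 + 1.86*v + 1.15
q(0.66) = 4.01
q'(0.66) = 6.55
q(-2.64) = -53.32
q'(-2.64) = 62.94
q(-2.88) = -69.87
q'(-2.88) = 75.17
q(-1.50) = -8.47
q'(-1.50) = 19.89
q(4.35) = 287.11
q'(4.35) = 190.33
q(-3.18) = -94.90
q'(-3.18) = 92.01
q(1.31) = 12.20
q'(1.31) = 20.01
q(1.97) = 32.19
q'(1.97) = 41.95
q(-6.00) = -660.53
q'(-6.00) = 334.51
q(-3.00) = -79.28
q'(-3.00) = 81.70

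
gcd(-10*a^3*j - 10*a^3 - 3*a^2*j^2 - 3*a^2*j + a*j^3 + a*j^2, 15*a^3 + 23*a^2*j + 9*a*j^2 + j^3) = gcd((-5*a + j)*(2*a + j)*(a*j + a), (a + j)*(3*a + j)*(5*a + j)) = 1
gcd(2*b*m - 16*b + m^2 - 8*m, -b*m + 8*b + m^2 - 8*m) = m - 8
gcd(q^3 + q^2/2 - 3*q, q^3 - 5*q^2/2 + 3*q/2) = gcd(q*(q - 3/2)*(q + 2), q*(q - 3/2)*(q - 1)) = q^2 - 3*q/2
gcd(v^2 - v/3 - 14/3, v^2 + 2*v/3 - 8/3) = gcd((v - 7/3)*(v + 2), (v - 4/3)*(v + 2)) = v + 2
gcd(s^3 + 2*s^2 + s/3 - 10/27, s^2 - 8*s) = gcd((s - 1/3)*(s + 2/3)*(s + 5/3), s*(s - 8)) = 1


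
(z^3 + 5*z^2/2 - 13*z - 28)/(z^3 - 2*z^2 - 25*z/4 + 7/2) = 2*(z + 4)/(2*z - 1)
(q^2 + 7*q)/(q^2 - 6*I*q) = (q + 7)/(q - 6*I)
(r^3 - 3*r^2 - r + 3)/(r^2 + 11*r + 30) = (r^3 - 3*r^2 - r + 3)/(r^2 + 11*r + 30)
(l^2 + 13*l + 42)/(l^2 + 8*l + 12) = (l + 7)/(l + 2)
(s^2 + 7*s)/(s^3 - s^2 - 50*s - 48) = s*(s + 7)/(s^3 - s^2 - 50*s - 48)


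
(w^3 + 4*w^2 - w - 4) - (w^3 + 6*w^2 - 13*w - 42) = -2*w^2 + 12*w + 38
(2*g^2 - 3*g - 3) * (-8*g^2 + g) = -16*g^4 + 26*g^3 + 21*g^2 - 3*g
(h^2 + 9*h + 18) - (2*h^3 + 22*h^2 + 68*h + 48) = -2*h^3 - 21*h^2 - 59*h - 30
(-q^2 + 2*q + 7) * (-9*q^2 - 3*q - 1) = 9*q^4 - 15*q^3 - 68*q^2 - 23*q - 7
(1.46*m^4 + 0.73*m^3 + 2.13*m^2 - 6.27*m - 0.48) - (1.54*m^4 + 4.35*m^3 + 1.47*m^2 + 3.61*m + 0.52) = -0.0800000000000001*m^4 - 3.62*m^3 + 0.66*m^2 - 9.88*m - 1.0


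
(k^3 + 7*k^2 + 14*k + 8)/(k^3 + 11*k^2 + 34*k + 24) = (k + 2)/(k + 6)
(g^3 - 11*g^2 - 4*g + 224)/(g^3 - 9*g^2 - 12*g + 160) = (g - 7)/(g - 5)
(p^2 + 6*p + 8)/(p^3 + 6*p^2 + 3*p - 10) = (p + 4)/(p^2 + 4*p - 5)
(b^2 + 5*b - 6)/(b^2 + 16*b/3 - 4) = 3*(b - 1)/(3*b - 2)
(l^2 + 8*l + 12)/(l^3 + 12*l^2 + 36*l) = (l + 2)/(l*(l + 6))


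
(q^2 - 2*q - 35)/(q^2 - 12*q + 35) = (q + 5)/(q - 5)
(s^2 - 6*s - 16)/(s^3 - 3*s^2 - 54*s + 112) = (s + 2)/(s^2 + 5*s - 14)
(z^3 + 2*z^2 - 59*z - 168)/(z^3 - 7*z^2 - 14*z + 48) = (z + 7)/(z - 2)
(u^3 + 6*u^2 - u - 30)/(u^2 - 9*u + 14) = (u^2 + 8*u + 15)/(u - 7)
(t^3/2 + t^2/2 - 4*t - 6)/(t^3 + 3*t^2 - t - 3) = (t^3 + t^2 - 8*t - 12)/(2*(t^3 + 3*t^2 - t - 3))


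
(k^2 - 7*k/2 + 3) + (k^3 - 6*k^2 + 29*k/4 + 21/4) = k^3 - 5*k^2 + 15*k/4 + 33/4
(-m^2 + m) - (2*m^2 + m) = -3*m^2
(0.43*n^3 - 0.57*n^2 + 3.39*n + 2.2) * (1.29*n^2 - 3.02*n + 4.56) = 0.5547*n^5 - 2.0339*n^4 + 8.0553*n^3 - 9.999*n^2 + 8.8144*n + 10.032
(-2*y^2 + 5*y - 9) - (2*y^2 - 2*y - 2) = -4*y^2 + 7*y - 7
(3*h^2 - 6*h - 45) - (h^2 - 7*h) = 2*h^2 + h - 45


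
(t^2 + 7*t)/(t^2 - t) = (t + 7)/(t - 1)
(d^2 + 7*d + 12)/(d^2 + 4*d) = (d + 3)/d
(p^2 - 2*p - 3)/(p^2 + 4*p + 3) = (p - 3)/(p + 3)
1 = 1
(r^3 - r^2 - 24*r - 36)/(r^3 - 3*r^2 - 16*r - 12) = (r + 3)/(r + 1)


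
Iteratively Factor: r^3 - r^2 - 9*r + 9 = (r + 3)*(r^2 - 4*r + 3) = (r - 3)*(r + 3)*(r - 1)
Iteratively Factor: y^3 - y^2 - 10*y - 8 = (y + 1)*(y^2 - 2*y - 8) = (y - 4)*(y + 1)*(y + 2)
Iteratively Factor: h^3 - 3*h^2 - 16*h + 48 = (h + 4)*(h^2 - 7*h + 12) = (h - 3)*(h + 4)*(h - 4)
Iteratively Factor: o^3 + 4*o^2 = (o)*(o^2 + 4*o) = o^2*(o + 4)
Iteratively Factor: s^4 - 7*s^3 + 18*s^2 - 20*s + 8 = (s - 1)*(s^3 - 6*s^2 + 12*s - 8) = (s - 2)*(s - 1)*(s^2 - 4*s + 4) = (s - 2)^2*(s - 1)*(s - 2)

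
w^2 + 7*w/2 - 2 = (w - 1/2)*(w + 4)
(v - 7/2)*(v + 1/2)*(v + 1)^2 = v^4 - v^3 - 27*v^2/4 - 13*v/2 - 7/4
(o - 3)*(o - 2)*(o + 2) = o^3 - 3*o^2 - 4*o + 12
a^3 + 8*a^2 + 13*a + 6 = (a + 1)^2*(a + 6)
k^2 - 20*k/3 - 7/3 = (k - 7)*(k + 1/3)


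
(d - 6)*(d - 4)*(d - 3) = d^3 - 13*d^2 + 54*d - 72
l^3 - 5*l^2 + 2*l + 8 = (l - 4)*(l - 2)*(l + 1)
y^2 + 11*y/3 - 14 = (y - 7/3)*(y + 6)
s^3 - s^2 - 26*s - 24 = (s - 6)*(s + 1)*(s + 4)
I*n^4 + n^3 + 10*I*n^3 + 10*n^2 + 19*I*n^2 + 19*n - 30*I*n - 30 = (n + 5)*(n + 6)*(n - I)*(I*n - I)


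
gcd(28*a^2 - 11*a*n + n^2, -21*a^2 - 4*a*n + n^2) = 7*a - n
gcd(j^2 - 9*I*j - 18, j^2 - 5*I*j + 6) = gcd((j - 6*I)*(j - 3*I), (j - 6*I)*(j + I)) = j - 6*I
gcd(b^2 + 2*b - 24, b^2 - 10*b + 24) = b - 4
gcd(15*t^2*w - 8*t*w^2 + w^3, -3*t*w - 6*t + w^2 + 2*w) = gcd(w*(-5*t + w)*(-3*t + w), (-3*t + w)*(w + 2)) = 3*t - w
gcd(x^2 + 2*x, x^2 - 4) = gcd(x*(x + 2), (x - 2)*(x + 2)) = x + 2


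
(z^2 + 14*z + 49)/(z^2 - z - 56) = (z + 7)/(z - 8)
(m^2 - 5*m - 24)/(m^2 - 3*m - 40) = (m + 3)/(m + 5)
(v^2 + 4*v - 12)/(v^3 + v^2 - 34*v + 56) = (v + 6)/(v^2 + 3*v - 28)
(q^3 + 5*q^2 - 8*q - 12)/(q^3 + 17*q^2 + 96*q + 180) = (q^2 - q - 2)/(q^2 + 11*q + 30)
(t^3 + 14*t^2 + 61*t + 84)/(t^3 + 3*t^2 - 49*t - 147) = (t + 4)/(t - 7)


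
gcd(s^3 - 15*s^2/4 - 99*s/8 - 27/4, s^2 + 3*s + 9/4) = s + 3/2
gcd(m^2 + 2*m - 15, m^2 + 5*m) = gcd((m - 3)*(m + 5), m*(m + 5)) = m + 5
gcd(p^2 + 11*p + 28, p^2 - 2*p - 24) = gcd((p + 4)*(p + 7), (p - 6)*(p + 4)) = p + 4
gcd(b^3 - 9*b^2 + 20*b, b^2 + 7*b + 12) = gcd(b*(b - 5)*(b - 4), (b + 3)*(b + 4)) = 1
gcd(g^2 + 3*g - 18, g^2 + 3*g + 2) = 1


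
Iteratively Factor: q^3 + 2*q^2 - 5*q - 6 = (q + 1)*(q^2 + q - 6) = (q - 2)*(q + 1)*(q + 3)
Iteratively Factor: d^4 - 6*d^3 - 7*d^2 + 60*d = (d + 3)*(d^3 - 9*d^2 + 20*d) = (d - 5)*(d + 3)*(d^2 - 4*d) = d*(d - 5)*(d + 3)*(d - 4)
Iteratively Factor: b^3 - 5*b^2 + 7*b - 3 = (b - 3)*(b^2 - 2*b + 1) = (b - 3)*(b - 1)*(b - 1)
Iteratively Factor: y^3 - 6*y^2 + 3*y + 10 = (y + 1)*(y^2 - 7*y + 10) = (y - 5)*(y + 1)*(y - 2)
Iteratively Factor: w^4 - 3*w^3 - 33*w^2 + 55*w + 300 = (w + 3)*(w^3 - 6*w^2 - 15*w + 100) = (w + 3)*(w + 4)*(w^2 - 10*w + 25) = (w - 5)*(w + 3)*(w + 4)*(w - 5)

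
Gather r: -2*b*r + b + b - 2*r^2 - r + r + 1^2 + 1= -2*b*r + 2*b - 2*r^2 + 2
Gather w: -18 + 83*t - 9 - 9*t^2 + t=-9*t^2 + 84*t - 27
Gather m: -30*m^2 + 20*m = -30*m^2 + 20*m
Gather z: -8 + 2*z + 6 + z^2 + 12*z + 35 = z^2 + 14*z + 33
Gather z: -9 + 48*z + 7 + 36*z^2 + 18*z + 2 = 36*z^2 + 66*z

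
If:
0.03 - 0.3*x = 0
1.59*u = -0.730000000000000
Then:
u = -0.46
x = 0.10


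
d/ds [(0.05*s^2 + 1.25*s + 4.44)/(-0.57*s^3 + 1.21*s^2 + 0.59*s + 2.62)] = (0.0285*s^4 + 1.425*s^3 + 6.1094*s^2 - 10.4828*s + 0.6554)/(0.3249*s^6 - 1.3794*s^5 + 0.7915*s^4 - 1.559*s^3 + 6.6885*s^2 + 3.0916*s + 6.8644)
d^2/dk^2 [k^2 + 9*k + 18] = 2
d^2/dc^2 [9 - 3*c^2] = -6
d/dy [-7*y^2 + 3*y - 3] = 3 - 14*y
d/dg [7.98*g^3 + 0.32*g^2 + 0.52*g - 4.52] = 23.94*g^2 + 0.64*g + 0.52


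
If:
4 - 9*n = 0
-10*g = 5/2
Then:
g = -1/4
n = 4/9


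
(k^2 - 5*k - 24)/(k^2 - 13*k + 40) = (k + 3)/(k - 5)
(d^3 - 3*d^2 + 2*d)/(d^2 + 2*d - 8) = d*(d - 1)/(d + 4)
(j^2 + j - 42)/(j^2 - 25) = (j^2 + j - 42)/(j^2 - 25)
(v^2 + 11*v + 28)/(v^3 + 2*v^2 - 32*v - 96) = (v + 7)/(v^2 - 2*v - 24)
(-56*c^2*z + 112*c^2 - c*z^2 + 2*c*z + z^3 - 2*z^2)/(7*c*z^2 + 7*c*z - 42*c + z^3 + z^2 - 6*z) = (-8*c + z)/(z + 3)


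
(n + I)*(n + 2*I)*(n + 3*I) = n^3 + 6*I*n^2 - 11*n - 6*I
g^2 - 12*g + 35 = (g - 7)*(g - 5)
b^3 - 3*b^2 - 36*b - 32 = (b - 8)*(b + 1)*(b + 4)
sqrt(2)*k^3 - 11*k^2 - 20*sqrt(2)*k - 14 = (k - 7*sqrt(2))*(k + sqrt(2))*(sqrt(2)*k + 1)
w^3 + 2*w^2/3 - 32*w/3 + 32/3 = (w - 2)*(w - 4/3)*(w + 4)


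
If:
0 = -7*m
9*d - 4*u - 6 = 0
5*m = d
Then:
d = 0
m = 0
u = -3/2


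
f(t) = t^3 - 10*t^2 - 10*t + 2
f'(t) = 3*t^2 - 20*t - 10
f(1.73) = -40.05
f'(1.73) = -35.62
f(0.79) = -11.65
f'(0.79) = -23.93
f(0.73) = -10.24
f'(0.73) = -23.00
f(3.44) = -110.03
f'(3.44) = -43.30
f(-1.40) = -6.34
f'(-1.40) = 23.88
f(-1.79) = -17.88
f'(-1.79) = 35.41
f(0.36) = -2.85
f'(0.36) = -16.81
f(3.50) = -112.62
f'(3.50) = -43.25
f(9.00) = -169.00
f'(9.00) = 53.00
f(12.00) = 170.00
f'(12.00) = 182.00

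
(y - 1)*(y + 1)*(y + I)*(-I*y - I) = -I*y^4 + y^3 - I*y^3 + y^2 + I*y^2 - y + I*y - 1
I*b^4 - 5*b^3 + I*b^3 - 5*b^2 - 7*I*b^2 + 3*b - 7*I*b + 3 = (b + I)^2*(b + 3*I)*(I*b + I)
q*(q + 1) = q^2 + q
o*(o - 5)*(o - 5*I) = o^3 - 5*o^2 - 5*I*o^2 + 25*I*o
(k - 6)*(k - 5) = k^2 - 11*k + 30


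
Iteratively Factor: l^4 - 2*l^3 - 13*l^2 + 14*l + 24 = (l + 3)*(l^3 - 5*l^2 + 2*l + 8) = (l - 2)*(l + 3)*(l^2 - 3*l - 4) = (l - 2)*(l + 1)*(l + 3)*(l - 4)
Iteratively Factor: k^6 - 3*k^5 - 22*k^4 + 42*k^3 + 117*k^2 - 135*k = (k - 1)*(k^5 - 2*k^4 - 24*k^3 + 18*k^2 + 135*k) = (k - 5)*(k - 1)*(k^4 + 3*k^3 - 9*k^2 - 27*k) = (k - 5)*(k - 1)*(k + 3)*(k^3 - 9*k) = (k - 5)*(k - 3)*(k - 1)*(k + 3)*(k^2 + 3*k) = k*(k - 5)*(k - 3)*(k - 1)*(k + 3)*(k + 3)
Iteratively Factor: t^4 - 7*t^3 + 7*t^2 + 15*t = (t + 1)*(t^3 - 8*t^2 + 15*t) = t*(t + 1)*(t^2 - 8*t + 15) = t*(t - 5)*(t + 1)*(t - 3)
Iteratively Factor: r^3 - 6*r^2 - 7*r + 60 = (r - 5)*(r^2 - r - 12) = (r - 5)*(r - 4)*(r + 3)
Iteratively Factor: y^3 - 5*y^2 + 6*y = (y)*(y^2 - 5*y + 6) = y*(y - 3)*(y - 2)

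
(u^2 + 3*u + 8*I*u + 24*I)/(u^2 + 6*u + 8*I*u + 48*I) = (u + 3)/(u + 6)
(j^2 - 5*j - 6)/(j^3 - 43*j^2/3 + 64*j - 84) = 3*(j + 1)/(3*j^2 - 25*j + 42)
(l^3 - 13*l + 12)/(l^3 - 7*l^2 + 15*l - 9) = (l + 4)/(l - 3)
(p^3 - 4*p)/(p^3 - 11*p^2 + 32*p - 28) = p*(p + 2)/(p^2 - 9*p + 14)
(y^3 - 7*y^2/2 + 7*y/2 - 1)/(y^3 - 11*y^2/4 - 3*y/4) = 2*(-2*y^3 + 7*y^2 - 7*y + 2)/(y*(-4*y^2 + 11*y + 3))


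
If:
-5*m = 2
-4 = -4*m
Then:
No Solution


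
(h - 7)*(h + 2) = h^2 - 5*h - 14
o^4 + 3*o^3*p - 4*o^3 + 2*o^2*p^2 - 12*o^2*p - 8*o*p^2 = o*(o - 4)*(o + p)*(o + 2*p)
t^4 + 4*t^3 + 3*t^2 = t^2*(t + 1)*(t + 3)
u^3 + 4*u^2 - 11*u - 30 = (u - 3)*(u + 2)*(u + 5)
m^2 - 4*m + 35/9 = (m - 7/3)*(m - 5/3)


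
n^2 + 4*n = n*(n + 4)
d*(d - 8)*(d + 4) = d^3 - 4*d^2 - 32*d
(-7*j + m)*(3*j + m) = -21*j^2 - 4*j*m + m^2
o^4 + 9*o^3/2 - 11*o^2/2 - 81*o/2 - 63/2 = (o - 3)*(o + 1)*(o + 3)*(o + 7/2)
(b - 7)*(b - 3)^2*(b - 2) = b^4 - 15*b^3 + 77*b^2 - 165*b + 126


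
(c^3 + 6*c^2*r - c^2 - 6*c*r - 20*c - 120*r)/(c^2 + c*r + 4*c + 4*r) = (c^2 + 6*c*r - 5*c - 30*r)/(c + r)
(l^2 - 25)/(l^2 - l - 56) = (25 - l^2)/(-l^2 + l + 56)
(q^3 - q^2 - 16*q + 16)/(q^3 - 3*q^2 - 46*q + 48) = (q^2 - 16)/(q^2 - 2*q - 48)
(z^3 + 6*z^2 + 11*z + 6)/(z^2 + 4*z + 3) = z + 2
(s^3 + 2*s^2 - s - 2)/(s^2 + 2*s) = s - 1/s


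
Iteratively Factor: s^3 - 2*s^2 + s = (s - 1)*(s^2 - s) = s*(s - 1)*(s - 1)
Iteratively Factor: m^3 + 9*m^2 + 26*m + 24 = (m + 3)*(m^2 + 6*m + 8) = (m + 3)*(m + 4)*(m + 2)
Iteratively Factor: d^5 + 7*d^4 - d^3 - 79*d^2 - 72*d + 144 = (d + 4)*(d^4 + 3*d^3 - 13*d^2 - 27*d + 36) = (d + 4)^2*(d^3 - d^2 - 9*d + 9) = (d - 3)*(d + 4)^2*(d^2 + 2*d - 3) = (d - 3)*(d + 3)*(d + 4)^2*(d - 1)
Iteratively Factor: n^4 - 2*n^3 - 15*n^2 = (n)*(n^3 - 2*n^2 - 15*n) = n*(n - 5)*(n^2 + 3*n) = n*(n - 5)*(n + 3)*(n)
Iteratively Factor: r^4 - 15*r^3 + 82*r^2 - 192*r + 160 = (r - 2)*(r^3 - 13*r^2 + 56*r - 80) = (r - 4)*(r - 2)*(r^2 - 9*r + 20) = (r - 4)^2*(r - 2)*(r - 5)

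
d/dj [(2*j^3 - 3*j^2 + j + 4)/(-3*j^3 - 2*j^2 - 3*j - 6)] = (-13*j^4 - 6*j^3 + 11*j^2 + 52*j + 6)/(9*j^6 + 12*j^5 + 22*j^4 + 48*j^3 + 33*j^2 + 36*j + 36)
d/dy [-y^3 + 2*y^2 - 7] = y*(4 - 3*y)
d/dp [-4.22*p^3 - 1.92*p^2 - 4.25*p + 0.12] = -12.66*p^2 - 3.84*p - 4.25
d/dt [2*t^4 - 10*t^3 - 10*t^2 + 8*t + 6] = 8*t^3 - 30*t^2 - 20*t + 8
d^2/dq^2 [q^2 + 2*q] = 2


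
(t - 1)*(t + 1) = t^2 - 1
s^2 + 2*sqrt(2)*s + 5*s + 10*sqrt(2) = (s + 5)*(s + 2*sqrt(2))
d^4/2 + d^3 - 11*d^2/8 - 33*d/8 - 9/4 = (d/2 + 1/2)*(d - 2)*(d + 3/2)^2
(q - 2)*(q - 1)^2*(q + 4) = q^4 - 11*q^2 + 18*q - 8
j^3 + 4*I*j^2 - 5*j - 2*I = (j + I)^2*(j + 2*I)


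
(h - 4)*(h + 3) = h^2 - h - 12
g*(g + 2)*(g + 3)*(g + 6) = g^4 + 11*g^3 + 36*g^2 + 36*g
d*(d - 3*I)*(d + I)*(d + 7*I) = d^4 + 5*I*d^3 + 17*d^2 + 21*I*d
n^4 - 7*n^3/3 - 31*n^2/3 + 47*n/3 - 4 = (n - 4)*(n - 1)*(n - 1/3)*(n + 3)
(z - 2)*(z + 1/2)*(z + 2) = z^3 + z^2/2 - 4*z - 2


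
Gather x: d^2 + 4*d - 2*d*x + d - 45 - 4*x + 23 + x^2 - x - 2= d^2 + 5*d + x^2 + x*(-2*d - 5) - 24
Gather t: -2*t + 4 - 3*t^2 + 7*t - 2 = -3*t^2 + 5*t + 2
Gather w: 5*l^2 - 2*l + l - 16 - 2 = 5*l^2 - l - 18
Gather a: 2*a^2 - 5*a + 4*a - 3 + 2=2*a^2 - a - 1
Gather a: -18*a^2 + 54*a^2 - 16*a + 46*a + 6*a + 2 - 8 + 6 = 36*a^2 + 36*a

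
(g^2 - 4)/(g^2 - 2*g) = (g + 2)/g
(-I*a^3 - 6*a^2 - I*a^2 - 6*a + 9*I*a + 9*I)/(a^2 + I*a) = (-I*a^3 - a^2*(6 + I) + 3*a*(-2 + 3*I) + 9*I)/(a*(a + I))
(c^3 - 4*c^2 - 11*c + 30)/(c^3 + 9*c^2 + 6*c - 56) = (c^2 - 2*c - 15)/(c^2 + 11*c + 28)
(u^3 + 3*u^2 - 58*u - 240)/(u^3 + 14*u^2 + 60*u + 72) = (u^2 - 3*u - 40)/(u^2 + 8*u + 12)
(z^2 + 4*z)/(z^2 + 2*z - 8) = z/(z - 2)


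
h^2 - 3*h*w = h*(h - 3*w)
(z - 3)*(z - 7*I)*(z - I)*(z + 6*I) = z^4 - 3*z^3 - 2*I*z^3 + 41*z^2 + 6*I*z^2 - 123*z - 42*I*z + 126*I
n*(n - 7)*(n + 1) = n^3 - 6*n^2 - 7*n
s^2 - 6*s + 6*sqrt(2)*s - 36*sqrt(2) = (s - 6)*(s + 6*sqrt(2))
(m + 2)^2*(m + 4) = m^3 + 8*m^2 + 20*m + 16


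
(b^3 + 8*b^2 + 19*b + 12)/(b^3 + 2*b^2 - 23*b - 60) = (b + 1)/(b - 5)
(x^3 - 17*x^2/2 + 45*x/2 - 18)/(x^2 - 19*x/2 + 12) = (x^2 - 7*x + 12)/(x - 8)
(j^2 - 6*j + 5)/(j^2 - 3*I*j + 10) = (j^2 - 6*j + 5)/(j^2 - 3*I*j + 10)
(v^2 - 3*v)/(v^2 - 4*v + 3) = v/(v - 1)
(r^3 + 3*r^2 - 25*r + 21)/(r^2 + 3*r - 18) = (r^2 + 6*r - 7)/(r + 6)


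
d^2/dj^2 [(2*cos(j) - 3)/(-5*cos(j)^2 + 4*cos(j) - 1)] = 20*(-45*(1 - cos(2*j))^2*cos(j) + 26*(1 - cos(2*j))^2 + 128*cos(j) + 10*cos(2*j) - 42*cos(3*j) + 10*cos(5*j) - 114)/(8*cos(j) - 5*cos(2*j) - 7)^3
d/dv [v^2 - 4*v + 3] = 2*v - 4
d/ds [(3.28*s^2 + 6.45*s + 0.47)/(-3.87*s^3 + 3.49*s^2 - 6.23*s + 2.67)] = (12.6936*s^4 + 49.923*s^3 - 37.4882*s^2 + 14.2346*s + 20.1496)/(14.9769*s^6 - 27.0126*s^5 + 60.4003*s^4 - 64.1512*s^3 + 57.4495*s^2 - 33.2682*s + 7.1289)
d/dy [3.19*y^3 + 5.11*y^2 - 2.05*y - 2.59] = 9.57*y^2 + 10.22*y - 2.05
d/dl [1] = 0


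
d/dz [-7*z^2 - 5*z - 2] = -14*z - 5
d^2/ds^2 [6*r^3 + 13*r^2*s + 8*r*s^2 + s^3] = 16*r + 6*s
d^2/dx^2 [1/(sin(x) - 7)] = (-7*sin(x) + cos(x)^2 + 1)/(sin(x) - 7)^3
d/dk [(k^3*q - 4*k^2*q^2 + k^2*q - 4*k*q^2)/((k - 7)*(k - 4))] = q*(k^4 - 22*k^3 + 48*k^2*q + 73*k^2 - 224*k*q + 56*k - 112*q)/(k^4 - 22*k^3 + 177*k^2 - 616*k + 784)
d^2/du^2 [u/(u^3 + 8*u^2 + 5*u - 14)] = 2*(u*(3*u^2 + 16*u + 5)^2 - (3*u^2 + u*(3*u + 8) + 16*u + 5)*(u^3 + 8*u^2 + 5*u - 14))/(u^3 + 8*u^2 + 5*u - 14)^3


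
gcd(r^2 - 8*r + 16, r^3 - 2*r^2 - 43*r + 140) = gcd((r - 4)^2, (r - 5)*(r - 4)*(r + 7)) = r - 4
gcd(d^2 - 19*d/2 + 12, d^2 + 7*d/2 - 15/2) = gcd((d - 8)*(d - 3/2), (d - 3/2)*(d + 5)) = d - 3/2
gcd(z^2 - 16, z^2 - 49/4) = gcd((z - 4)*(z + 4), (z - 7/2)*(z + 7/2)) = 1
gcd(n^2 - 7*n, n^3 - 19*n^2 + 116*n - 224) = n - 7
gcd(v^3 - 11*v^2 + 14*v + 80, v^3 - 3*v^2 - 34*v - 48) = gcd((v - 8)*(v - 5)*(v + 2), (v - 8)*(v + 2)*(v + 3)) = v^2 - 6*v - 16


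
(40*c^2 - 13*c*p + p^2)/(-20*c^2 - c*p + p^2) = (-8*c + p)/(4*c + p)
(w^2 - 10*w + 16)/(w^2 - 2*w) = (w - 8)/w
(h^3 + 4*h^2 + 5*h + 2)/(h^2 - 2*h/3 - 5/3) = 3*(h^2 + 3*h + 2)/(3*h - 5)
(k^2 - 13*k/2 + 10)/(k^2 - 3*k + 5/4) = 2*(k - 4)/(2*k - 1)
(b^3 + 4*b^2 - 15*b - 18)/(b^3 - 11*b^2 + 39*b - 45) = (b^2 + 7*b + 6)/(b^2 - 8*b + 15)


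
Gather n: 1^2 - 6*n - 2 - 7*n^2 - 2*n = -7*n^2 - 8*n - 1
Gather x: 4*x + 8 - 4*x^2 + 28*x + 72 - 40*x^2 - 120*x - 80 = -44*x^2 - 88*x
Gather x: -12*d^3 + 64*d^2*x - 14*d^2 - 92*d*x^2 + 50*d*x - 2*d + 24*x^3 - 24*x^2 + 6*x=-12*d^3 - 14*d^2 - 2*d + 24*x^3 + x^2*(-92*d - 24) + x*(64*d^2 + 50*d + 6)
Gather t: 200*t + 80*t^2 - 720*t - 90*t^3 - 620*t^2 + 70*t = -90*t^3 - 540*t^2 - 450*t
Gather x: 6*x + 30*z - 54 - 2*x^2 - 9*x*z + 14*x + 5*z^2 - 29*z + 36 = -2*x^2 + x*(20 - 9*z) + 5*z^2 + z - 18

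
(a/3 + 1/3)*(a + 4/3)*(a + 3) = a^3/3 + 16*a^2/9 + 25*a/9 + 4/3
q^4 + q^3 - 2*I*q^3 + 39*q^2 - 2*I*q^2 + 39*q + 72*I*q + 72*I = (q + 1)*(q - 8*I)*(q + 3*I)^2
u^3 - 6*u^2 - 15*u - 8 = (u - 8)*(u + 1)^2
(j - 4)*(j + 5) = j^2 + j - 20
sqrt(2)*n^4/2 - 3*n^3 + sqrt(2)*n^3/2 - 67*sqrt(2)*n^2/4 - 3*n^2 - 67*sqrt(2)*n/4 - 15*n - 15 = (n - 6*sqrt(2))*(n + sqrt(2)/2)*(n + 5*sqrt(2)/2)*(sqrt(2)*n/2 + sqrt(2)/2)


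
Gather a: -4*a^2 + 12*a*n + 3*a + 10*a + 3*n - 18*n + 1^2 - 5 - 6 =-4*a^2 + a*(12*n + 13) - 15*n - 10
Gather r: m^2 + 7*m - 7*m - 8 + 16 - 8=m^2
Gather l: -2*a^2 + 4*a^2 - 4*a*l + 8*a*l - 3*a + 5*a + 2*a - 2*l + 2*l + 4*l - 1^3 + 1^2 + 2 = 2*a^2 + 4*a + l*(4*a + 4) + 2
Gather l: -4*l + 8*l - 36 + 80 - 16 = 4*l + 28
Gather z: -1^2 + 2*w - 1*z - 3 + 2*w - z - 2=4*w - 2*z - 6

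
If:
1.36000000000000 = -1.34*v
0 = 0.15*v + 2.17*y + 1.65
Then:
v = -1.01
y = -0.69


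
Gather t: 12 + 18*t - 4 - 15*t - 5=3*t + 3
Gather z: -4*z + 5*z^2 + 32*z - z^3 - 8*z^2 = -z^3 - 3*z^2 + 28*z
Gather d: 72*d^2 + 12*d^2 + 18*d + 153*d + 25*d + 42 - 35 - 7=84*d^2 + 196*d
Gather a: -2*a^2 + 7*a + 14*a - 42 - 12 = -2*a^2 + 21*a - 54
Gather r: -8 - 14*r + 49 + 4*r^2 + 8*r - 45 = 4*r^2 - 6*r - 4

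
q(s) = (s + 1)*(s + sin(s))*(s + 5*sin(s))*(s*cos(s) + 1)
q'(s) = (s + 1)*(s + sin(s))*(s + 5*sin(s))*(-s*sin(s) + cos(s)) + (s + 1)*(s + sin(s))*(s*cos(s) + 1)*(5*cos(s) + 1) + (s + 1)*(s + 5*sin(s))*(s*cos(s) + 1)*(cos(s) + 1) + (s + sin(s))*(s + 5*sin(s))*(s*cos(s) + 1)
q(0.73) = 15.16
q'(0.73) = 47.88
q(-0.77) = 0.64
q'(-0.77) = 1.60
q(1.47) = 45.04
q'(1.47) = -4.59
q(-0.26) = 0.44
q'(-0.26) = -2.22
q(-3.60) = -48.16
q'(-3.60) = -108.76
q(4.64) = -4.74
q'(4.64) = -25.80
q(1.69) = 38.37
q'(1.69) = -57.09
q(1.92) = 18.96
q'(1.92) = -109.79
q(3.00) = -91.72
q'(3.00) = 8.74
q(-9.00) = -7662.17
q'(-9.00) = 2414.79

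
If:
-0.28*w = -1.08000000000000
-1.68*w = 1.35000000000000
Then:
No Solution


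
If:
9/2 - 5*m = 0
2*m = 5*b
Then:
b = 9/25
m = 9/10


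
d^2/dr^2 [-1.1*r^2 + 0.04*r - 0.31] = -2.20000000000000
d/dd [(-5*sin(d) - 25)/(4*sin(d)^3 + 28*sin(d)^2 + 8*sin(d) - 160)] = 5*(sin(d) + 1)*cos(d)/(2*(sin(d) - 2)^2*(sin(d) + 4)^2)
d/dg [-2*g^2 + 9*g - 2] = 9 - 4*g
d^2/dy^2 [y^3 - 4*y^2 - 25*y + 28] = 6*y - 8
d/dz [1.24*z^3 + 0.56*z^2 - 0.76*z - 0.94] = 3.72*z^2 + 1.12*z - 0.76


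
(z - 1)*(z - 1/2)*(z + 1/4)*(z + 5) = z^4 + 15*z^3/4 - 49*z^2/8 + 3*z/4 + 5/8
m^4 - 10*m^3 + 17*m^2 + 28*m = m*(m - 7)*(m - 4)*(m + 1)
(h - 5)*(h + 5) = h^2 - 25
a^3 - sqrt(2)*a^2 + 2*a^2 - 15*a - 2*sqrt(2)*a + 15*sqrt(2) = (a - 3)*(a + 5)*(a - sqrt(2))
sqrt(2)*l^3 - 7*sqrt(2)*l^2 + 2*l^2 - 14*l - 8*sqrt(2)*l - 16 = (l - 8)*(l + sqrt(2))*(sqrt(2)*l + sqrt(2))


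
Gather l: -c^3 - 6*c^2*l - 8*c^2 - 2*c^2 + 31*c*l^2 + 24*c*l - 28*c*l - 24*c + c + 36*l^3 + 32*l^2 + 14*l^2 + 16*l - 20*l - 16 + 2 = -c^3 - 10*c^2 - 23*c + 36*l^3 + l^2*(31*c + 46) + l*(-6*c^2 - 4*c - 4) - 14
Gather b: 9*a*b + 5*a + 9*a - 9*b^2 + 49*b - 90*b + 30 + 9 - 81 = 14*a - 9*b^2 + b*(9*a - 41) - 42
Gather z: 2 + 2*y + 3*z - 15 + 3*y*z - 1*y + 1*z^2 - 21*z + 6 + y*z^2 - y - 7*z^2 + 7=z^2*(y - 6) + z*(3*y - 18)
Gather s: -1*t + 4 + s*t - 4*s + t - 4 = s*(t - 4)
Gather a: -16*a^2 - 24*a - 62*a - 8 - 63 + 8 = -16*a^2 - 86*a - 63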